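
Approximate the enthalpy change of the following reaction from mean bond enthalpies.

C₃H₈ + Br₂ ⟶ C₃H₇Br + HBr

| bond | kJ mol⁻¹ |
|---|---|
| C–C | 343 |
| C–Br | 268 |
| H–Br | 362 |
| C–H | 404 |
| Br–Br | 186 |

Bonds broken (reactants):
  Br–Br: 1 × 186 = 186
  C–C: 2 × 343 = 686
  C–H: 8 × 404 = 3232
  Σ(broken) = 4104 kJ
Bonds formed (products):
  C–Br: 1 × 268 = 268
  C–C: 2 × 343 = 686
  C–H: 7 × 404 = 2828
  H–Br: 1 × 362 = 362
  Σ(formed) = 4144 kJ
ΔH = Σ(broken) − Σ(formed) = 4104 − 4144 = −40 kJ

ΔH ≈ −40 kJ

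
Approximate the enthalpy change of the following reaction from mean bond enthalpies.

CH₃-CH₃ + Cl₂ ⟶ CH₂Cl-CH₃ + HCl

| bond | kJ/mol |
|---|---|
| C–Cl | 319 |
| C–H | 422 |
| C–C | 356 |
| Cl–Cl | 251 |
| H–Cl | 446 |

Bonds broken (reactants):
  C–C: 1 × 356 = 356
  C–H: 6 × 422 = 2532
  Cl–Cl: 1 × 251 = 251
  Σ(broken) = 3139 kJ
Bonds formed (products):
  C–C: 1 × 356 = 356
  C–Cl: 1 × 319 = 319
  C–H: 5 × 422 = 2110
  H–Cl: 1 × 446 = 446
  Σ(formed) = 3231 kJ
ΔH = Σ(broken) − Σ(formed) = 3139 − 3231 = −92 kJ

ΔH ≈ −92 kJ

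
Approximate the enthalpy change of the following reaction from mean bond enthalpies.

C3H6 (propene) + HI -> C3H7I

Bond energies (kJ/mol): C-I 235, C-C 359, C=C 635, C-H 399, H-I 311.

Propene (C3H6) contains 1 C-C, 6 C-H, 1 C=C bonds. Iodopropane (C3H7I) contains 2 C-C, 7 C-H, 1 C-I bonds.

ΔH ≈ −47 kJ

Bonds broken (reactants):
  C-C: 1 × 359 = 359
  C-H: 6 × 399 = 2394
  C=C: 1 × 635 = 635
  H-I: 1 × 311 = 311
  Σ(broken) = 3699 kJ
Bonds formed (products):
  C-C: 2 × 359 = 718
  C-H: 7 × 399 = 2793
  C-I: 1 × 235 = 235
  Σ(formed) = 3746 kJ
ΔH = Σ(broken) − Σ(formed) = 3699 − 3746 = −47 kJ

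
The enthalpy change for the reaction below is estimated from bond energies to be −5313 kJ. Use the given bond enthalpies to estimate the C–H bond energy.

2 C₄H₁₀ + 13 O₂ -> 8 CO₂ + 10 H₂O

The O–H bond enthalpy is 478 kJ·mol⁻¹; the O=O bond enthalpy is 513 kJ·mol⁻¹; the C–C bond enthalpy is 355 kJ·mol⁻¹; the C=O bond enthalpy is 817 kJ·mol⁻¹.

D(C–H) ≈ 426 kJ/mol

Let D be the C–H bond energy.
Σ(broken) = 6×355 + 20×D + 13×513 = 8799 + 20D
Σ(formed) = 16×817 + 20×478 = 22632
ΔH = Σ(broken) − Σ(formed) = (8799 + 20D) − (22632) = −13833 + 20D
Setting this equal to −5313 kJ gives 20D = 8520, so D = 426 kJ/mol.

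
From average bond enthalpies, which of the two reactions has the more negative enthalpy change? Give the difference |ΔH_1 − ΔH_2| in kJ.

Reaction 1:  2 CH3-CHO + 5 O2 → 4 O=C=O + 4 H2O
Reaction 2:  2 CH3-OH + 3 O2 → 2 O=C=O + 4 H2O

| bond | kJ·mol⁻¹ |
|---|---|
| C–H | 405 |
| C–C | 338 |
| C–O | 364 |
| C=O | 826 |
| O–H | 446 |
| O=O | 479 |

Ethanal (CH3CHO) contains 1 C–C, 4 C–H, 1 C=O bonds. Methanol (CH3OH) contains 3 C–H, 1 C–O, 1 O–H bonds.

Reaction 1:
  Bonds broken (reactants):
    C–C: 2 × 338 = 676
    C–H: 8 × 405 = 3240
    C=O: 2 × 826 = 1652
    O=O: 5 × 479 = 2395
    Σ(broken) = 7963 kJ
  Bonds formed (products):
    C=O: 8 × 826 = 6608
    O–H: 8 × 446 = 3568
    Σ(formed) = 10176 kJ
  ΔH_1 = 7963 − 10176 = −2213 kJ
Reaction 2:
  Bonds broken (reactants):
    C–H: 6 × 405 = 2430
    C–O: 2 × 364 = 728
    O–H: 2 × 446 = 892
    O=O: 3 × 479 = 1437
    Σ(broken) = 5487 kJ
  Bonds formed (products):
    C=O: 4 × 826 = 3304
    O–H: 8 × 446 = 3568
    Σ(formed) = 6872 kJ
  ΔH_2 = 5487 − 6872 = −1385 kJ
ΔH_1 − ΔH_2 = −828 kJ, so reaction 1 has the more negative ΔH; |ΔH_1 − ΔH_2| = 828 kJ.

Reaction 1, by 828 kJ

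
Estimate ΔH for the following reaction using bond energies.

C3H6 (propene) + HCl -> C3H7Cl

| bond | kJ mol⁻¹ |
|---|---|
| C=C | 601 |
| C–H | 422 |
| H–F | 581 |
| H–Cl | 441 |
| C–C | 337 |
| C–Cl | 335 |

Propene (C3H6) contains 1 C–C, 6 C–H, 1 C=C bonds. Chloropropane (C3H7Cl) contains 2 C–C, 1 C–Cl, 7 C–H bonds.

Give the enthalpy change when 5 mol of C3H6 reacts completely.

ΔH = −260 kJ

Bonds broken (reactants):
  C–C: 1 × 337 = 337
  C–H: 6 × 422 = 2532
  C=C: 1 × 601 = 601
  H–Cl: 1 × 441 = 441
  Σ(broken) = 3911 kJ
Bonds formed (products):
  C–C: 2 × 337 = 674
  C–Cl: 1 × 335 = 335
  C–H: 7 × 422 = 2954
  Σ(formed) = 3963 kJ
ΔH = Σ(broken) − Σ(formed) = 3911 − 3963 = −52 kJ
For 5× the reaction as written: 5 × (−52) = −260 kJ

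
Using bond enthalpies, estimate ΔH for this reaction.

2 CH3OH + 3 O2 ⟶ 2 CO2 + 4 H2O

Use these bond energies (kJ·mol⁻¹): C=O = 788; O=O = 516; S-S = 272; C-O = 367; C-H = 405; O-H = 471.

ΔH ≈ −1266 kJ

Bonds broken (reactants):
  C-H: 6 × 405 = 2430
  C-O: 2 × 367 = 734
  O-H: 2 × 471 = 942
  O=O: 3 × 516 = 1548
  Σ(broken) = 5654 kJ
Bonds formed (products):
  C=O: 4 × 788 = 3152
  O-H: 8 × 471 = 3768
  Σ(formed) = 6920 kJ
ΔH = Σ(broken) − Σ(formed) = 5654 − 6920 = −1266 kJ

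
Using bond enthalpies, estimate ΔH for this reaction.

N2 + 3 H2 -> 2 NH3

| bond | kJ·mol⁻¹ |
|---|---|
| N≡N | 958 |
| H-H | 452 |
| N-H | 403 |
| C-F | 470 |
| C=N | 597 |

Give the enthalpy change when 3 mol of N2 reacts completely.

ΔH = −312 kJ

Bonds broken (reactants):
  H-H: 3 × 452 = 1356
  N≡N: 1 × 958 = 958
  Σ(broken) = 2314 kJ
Bonds formed (products):
  N-H: 6 × 403 = 2418
  Σ(formed) = 2418 kJ
ΔH = Σ(broken) − Σ(formed) = 2314 − 2418 = −104 kJ
For 3× the reaction as written: 3 × (−104) = −312 kJ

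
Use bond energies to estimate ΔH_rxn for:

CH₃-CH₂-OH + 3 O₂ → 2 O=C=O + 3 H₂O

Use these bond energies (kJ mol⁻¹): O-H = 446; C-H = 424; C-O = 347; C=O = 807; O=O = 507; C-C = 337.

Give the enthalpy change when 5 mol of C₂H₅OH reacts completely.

Bonds broken (reactants):
  C-C: 1 × 337 = 337
  C-H: 5 × 424 = 2120
  C-O: 1 × 347 = 347
  O-H: 1 × 446 = 446
  O=O: 3 × 507 = 1521
  Σ(broken) = 4771 kJ
Bonds formed (products):
  C=O: 4 × 807 = 3228
  O-H: 6 × 446 = 2676
  Σ(formed) = 5904 kJ
ΔH = Σ(broken) − Σ(formed) = 4771 − 5904 = −1133 kJ
For 5× the reaction as written: 5 × (−1133) = −5665 kJ

ΔH = −5665 kJ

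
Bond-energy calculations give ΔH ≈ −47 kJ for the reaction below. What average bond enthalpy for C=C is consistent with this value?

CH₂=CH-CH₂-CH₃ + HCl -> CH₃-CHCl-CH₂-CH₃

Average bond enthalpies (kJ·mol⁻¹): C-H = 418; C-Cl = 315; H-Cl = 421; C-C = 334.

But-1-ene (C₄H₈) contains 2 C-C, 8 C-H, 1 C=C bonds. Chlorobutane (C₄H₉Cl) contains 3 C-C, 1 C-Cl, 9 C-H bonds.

D(C=C) ≈ 599 kJ/mol

Let D be the C=C bond energy.
Σ(broken) = 2×334 + 8×418 + 1×D + 1×421 = 4433 + D
Σ(formed) = 3×334 + 1×315 + 9×418 = 5079
ΔH = Σ(broken) − Σ(formed) = (4433 + D) − (5079) = −646 + D
Setting this equal to −47 kJ gives D = 599 kJ/mol.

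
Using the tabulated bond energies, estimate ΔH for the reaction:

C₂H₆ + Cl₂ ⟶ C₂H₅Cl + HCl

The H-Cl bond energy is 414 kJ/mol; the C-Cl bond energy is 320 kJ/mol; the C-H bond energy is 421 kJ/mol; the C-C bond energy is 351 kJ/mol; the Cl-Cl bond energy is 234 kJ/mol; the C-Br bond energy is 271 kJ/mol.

Bonds broken (reactants):
  C-C: 1 × 351 = 351
  C-H: 6 × 421 = 2526
  Cl-Cl: 1 × 234 = 234
  Σ(broken) = 3111 kJ
Bonds formed (products):
  C-C: 1 × 351 = 351
  C-Cl: 1 × 320 = 320
  C-H: 5 × 421 = 2105
  H-Cl: 1 × 414 = 414
  Σ(formed) = 3190 kJ
ΔH = Σ(broken) − Σ(formed) = 3111 − 3190 = −79 kJ

ΔH ≈ −79 kJ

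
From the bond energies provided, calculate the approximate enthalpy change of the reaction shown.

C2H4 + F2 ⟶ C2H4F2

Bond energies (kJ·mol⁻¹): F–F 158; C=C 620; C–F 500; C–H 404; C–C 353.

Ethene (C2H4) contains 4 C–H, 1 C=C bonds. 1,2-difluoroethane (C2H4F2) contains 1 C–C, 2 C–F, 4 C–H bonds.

ΔH ≈ −575 kJ

Bonds broken (reactants):
  C–H: 4 × 404 = 1616
  C=C: 1 × 620 = 620
  F–F: 1 × 158 = 158
  Σ(broken) = 2394 kJ
Bonds formed (products):
  C–C: 1 × 353 = 353
  C–F: 2 × 500 = 1000
  C–H: 4 × 404 = 1616
  Σ(formed) = 2969 kJ
ΔH = Σ(broken) − Σ(formed) = 2394 − 2969 = −575 kJ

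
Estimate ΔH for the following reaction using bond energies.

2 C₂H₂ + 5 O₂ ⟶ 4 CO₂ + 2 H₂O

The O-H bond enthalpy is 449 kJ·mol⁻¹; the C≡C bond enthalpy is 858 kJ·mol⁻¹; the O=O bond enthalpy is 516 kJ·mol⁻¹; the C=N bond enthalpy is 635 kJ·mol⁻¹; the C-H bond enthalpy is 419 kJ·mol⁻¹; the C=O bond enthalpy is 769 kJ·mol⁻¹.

ΔH ≈ −1976 kJ

Bonds broken (reactants):
  C≡C: 2 × 858 = 1716
  C-H: 4 × 419 = 1676
  O=O: 5 × 516 = 2580
  Σ(broken) = 5972 kJ
Bonds formed (products):
  C=O: 8 × 769 = 6152
  O-H: 4 × 449 = 1796
  Σ(formed) = 7948 kJ
ΔH = Σ(broken) − Σ(formed) = 5972 − 7948 = −1976 kJ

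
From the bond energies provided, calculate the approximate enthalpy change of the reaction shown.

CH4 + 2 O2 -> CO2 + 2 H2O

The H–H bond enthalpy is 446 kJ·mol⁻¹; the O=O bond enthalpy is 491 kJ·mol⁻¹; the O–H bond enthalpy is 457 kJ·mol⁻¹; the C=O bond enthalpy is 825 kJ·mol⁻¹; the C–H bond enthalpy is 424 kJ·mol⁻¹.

ΔH ≈ −800 kJ

Bonds broken (reactants):
  C–H: 4 × 424 = 1696
  O=O: 2 × 491 = 982
  Σ(broken) = 2678 kJ
Bonds formed (products):
  C=O: 2 × 825 = 1650
  O–H: 4 × 457 = 1828
  Σ(formed) = 3478 kJ
ΔH = Σ(broken) − Σ(formed) = 2678 − 3478 = −800 kJ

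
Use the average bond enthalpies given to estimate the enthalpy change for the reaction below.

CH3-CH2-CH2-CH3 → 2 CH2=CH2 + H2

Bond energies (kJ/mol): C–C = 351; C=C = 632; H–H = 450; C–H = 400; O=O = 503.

ΔH ≈ +139 kJ

Bonds broken (reactants):
  C–C: 3 × 351 = 1053
  C–H: 10 × 400 = 4000
  Σ(broken) = 5053 kJ
Bonds formed (products):
  C–H: 8 × 400 = 3200
  C=C: 2 × 632 = 1264
  H–H: 1 × 450 = 450
  Σ(formed) = 4914 kJ
ΔH = Σ(broken) − Σ(formed) = 5053 − 4914 = +139 kJ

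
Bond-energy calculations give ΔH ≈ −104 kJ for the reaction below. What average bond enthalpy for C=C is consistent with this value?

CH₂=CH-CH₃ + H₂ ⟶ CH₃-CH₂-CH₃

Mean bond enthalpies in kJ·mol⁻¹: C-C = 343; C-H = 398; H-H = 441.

D(C=C) ≈ 594 kJ/mol

Let D be the C=C bond energy.
Σ(broken) = 1×343 + 6×398 + 1×D + 1×441 = 3172 + D
Σ(formed) = 2×343 + 8×398 = 3870
ΔH = Σ(broken) − Σ(formed) = (3172 + D) − (3870) = −698 + D
Setting this equal to −104 kJ gives D = 594 kJ/mol.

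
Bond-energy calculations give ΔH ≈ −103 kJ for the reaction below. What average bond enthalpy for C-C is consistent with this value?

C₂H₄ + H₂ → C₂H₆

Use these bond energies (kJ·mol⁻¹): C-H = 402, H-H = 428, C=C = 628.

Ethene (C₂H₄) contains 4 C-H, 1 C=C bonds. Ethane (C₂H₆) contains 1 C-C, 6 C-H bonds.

Let D be the C-C bond energy.
Σ(broken) = 4×402 + 1×628 + 1×428 = 2664
Σ(formed) = 1×D + 6×402 = 2412 + D
ΔH = Σ(broken) − Σ(formed) = (2664) − (2412 + D) = +252 − D
Setting this equal to −103 kJ gives D = 355 kJ/mol.

D(C-C) ≈ 355 kJ/mol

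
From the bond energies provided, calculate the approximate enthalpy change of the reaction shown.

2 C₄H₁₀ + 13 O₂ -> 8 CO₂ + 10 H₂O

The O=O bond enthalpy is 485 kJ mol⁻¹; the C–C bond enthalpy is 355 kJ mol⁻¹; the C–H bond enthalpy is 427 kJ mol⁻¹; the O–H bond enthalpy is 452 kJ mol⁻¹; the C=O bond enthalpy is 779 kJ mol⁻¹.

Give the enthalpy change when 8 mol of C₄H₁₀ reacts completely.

ΔH = −18116 kJ

Bonds broken (reactants):
  C–C: 6 × 355 = 2130
  C–H: 20 × 427 = 8540
  O=O: 13 × 485 = 6305
  Σ(broken) = 16975 kJ
Bonds formed (products):
  C=O: 16 × 779 = 12464
  O–H: 20 × 452 = 9040
  Σ(formed) = 21504 kJ
ΔH = Σ(broken) − Σ(formed) = 16975 − 21504 = −4529 kJ
For 4× the reaction as written: 4 × (−4529) = −18116 kJ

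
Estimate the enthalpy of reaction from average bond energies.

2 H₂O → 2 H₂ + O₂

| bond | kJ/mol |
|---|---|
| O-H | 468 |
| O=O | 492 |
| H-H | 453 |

Bonds broken (reactants):
  O-H: 4 × 468 = 1872
  Σ(broken) = 1872 kJ
Bonds formed (products):
  H-H: 2 × 453 = 906
  O=O: 1 × 492 = 492
  Σ(formed) = 1398 kJ
ΔH = Σ(broken) − Σ(formed) = 1872 − 1398 = +474 kJ

ΔH ≈ +474 kJ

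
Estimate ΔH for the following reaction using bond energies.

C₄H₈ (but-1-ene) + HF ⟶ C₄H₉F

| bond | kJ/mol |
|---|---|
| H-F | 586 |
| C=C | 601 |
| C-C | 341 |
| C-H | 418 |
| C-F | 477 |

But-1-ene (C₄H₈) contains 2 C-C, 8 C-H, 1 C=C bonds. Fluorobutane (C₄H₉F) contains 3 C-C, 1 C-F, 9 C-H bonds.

ΔH ≈ −49 kJ

Bonds broken (reactants):
  C-C: 2 × 341 = 682
  C-H: 8 × 418 = 3344
  C=C: 1 × 601 = 601
  H-F: 1 × 586 = 586
  Σ(broken) = 5213 kJ
Bonds formed (products):
  C-C: 3 × 341 = 1023
  C-F: 1 × 477 = 477
  C-H: 9 × 418 = 3762
  Σ(formed) = 5262 kJ
ΔH = Σ(broken) − Σ(formed) = 5213 − 5262 = −49 kJ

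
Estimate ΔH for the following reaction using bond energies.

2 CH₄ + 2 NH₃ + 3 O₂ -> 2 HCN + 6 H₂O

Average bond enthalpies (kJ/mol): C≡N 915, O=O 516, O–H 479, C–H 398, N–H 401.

Bonds broken (reactants):
  C–H: 8 × 398 = 3184
  N–H: 6 × 401 = 2406
  O=O: 3 × 516 = 1548
  Σ(broken) = 7138 kJ
Bonds formed (products):
  C≡N: 2 × 915 = 1830
  C–H: 2 × 398 = 796
  O–H: 12 × 479 = 5748
  Σ(formed) = 8374 kJ
ΔH = Σ(broken) − Σ(formed) = 7138 − 8374 = −1236 kJ

ΔH ≈ −1236 kJ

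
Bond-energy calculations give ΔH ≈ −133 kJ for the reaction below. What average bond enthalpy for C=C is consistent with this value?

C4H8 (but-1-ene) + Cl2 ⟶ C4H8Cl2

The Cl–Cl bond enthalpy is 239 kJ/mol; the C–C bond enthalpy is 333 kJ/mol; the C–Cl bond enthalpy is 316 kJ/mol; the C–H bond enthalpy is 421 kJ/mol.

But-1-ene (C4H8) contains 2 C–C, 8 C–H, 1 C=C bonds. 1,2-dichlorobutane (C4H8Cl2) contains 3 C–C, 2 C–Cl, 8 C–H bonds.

D(C=C) ≈ 593 kJ/mol

Let D be the C=C bond energy.
Σ(broken) = 2×333 + 8×421 + 1×D + 1×239 = 4273 + D
Σ(formed) = 3×333 + 2×316 + 8×421 = 4999
ΔH = Σ(broken) − Σ(formed) = (4273 + D) − (4999) = −726 + D
Setting this equal to −133 kJ gives D = 593 kJ/mol.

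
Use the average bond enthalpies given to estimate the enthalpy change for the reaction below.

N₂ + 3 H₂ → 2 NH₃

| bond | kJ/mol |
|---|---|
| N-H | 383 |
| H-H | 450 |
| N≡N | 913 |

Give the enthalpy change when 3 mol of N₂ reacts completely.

ΔH = −105 kJ

Bonds broken (reactants):
  H-H: 3 × 450 = 1350
  N≡N: 1 × 913 = 913
  Σ(broken) = 2263 kJ
Bonds formed (products):
  N-H: 6 × 383 = 2298
  Σ(formed) = 2298 kJ
ΔH = Σ(broken) − Σ(formed) = 2263 − 2298 = −35 kJ
For 3× the reaction as written: 3 × (−35) = −105 kJ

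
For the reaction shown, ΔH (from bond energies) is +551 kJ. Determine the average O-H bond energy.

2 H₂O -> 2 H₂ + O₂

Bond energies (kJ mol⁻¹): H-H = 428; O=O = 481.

Let D be the O-H bond energy.
Σ(broken) = 4×D = 4D
Σ(formed) = 2×428 + 1×481 = 1337
ΔH = Σ(broken) − Σ(formed) = (4D) − (1337) = −1337 + 4D
Setting this equal to +551 kJ gives 4D = 1888, so D = 472 kJ/mol.

D(O-H) ≈ 472 kJ/mol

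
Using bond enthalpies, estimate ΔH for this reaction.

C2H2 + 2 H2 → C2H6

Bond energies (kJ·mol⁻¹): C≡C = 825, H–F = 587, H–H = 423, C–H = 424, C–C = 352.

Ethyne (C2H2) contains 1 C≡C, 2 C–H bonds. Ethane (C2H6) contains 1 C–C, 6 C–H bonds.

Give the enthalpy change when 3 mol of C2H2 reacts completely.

Bonds broken (reactants):
  C≡C: 1 × 825 = 825
  C–H: 2 × 424 = 848
  H–H: 2 × 423 = 846
  Σ(broken) = 2519 kJ
Bonds formed (products):
  C–C: 1 × 352 = 352
  C–H: 6 × 424 = 2544
  Σ(formed) = 2896 kJ
ΔH = Σ(broken) − Σ(formed) = 2519 − 2896 = −377 kJ
For 3× the reaction as written: 3 × (−377) = −1131 kJ

ΔH = −1131 kJ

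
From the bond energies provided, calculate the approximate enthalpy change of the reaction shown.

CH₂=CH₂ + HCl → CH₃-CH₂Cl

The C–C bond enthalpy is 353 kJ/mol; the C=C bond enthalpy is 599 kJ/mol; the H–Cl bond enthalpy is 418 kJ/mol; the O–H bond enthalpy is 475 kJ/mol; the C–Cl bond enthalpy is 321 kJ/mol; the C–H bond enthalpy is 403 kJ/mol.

Bonds broken (reactants):
  C–H: 4 × 403 = 1612
  C=C: 1 × 599 = 599
  H–Cl: 1 × 418 = 418
  Σ(broken) = 2629 kJ
Bonds formed (products):
  C–C: 1 × 353 = 353
  C–Cl: 1 × 321 = 321
  C–H: 5 × 403 = 2015
  Σ(formed) = 2689 kJ
ΔH = Σ(broken) − Σ(formed) = 2629 − 2689 = −60 kJ

ΔH ≈ −60 kJ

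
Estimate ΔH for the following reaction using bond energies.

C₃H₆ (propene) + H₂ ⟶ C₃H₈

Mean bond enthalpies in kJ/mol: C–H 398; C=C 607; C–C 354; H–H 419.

Bonds broken (reactants):
  C–C: 1 × 354 = 354
  C–H: 6 × 398 = 2388
  C=C: 1 × 607 = 607
  H–H: 1 × 419 = 419
  Σ(broken) = 3768 kJ
Bonds formed (products):
  C–C: 2 × 354 = 708
  C–H: 8 × 398 = 3184
  Σ(formed) = 3892 kJ
ΔH = Σ(broken) − Σ(formed) = 3768 − 3892 = −124 kJ

ΔH ≈ −124 kJ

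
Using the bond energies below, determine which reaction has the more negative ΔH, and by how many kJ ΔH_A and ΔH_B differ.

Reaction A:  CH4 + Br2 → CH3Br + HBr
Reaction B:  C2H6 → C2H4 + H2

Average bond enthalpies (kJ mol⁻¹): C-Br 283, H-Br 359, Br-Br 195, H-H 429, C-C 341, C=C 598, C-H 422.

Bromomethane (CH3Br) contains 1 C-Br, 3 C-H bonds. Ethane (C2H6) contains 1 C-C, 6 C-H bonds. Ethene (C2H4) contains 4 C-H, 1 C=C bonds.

Reaction A, by 183 kJ

Reaction A:
  Bonds broken (reactants):
    Br-Br: 1 × 195 = 195
    C-H: 4 × 422 = 1688
    Σ(broken) = 1883 kJ
  Bonds formed (products):
    C-Br: 1 × 283 = 283
    C-H: 3 × 422 = 1266
    H-Br: 1 × 359 = 359
    Σ(formed) = 1908 kJ
  ΔH_A = 1883 − 1908 = −25 kJ
Reaction B:
  Bonds broken (reactants):
    C-C: 1 × 341 = 341
    C-H: 6 × 422 = 2532
    Σ(broken) = 2873 kJ
  Bonds formed (products):
    C-H: 4 × 422 = 1688
    C=C: 1 × 598 = 598
    H-H: 1 × 429 = 429
    Σ(formed) = 2715 kJ
  ΔH_B = 2873 − 2715 = +158 kJ
ΔH_A − ΔH_B = −183 kJ, so reaction A has the more negative ΔH; |ΔH_A − ΔH_B| = 183 kJ.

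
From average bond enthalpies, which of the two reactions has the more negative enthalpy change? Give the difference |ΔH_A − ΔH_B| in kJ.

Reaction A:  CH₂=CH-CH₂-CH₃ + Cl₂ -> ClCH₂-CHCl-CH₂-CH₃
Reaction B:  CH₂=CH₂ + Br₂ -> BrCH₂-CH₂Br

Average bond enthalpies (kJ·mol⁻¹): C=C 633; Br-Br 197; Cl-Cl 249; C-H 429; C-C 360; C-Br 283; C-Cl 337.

Reaction A, by 56 kJ

Reaction A:
  Bonds broken (reactants):
    C-C: 2 × 360 = 720
    C-H: 8 × 429 = 3432
    C=C: 1 × 633 = 633
    Cl-Cl: 1 × 249 = 249
    Σ(broken) = 5034 kJ
  Bonds formed (products):
    C-C: 3 × 360 = 1080
    C-Cl: 2 × 337 = 674
    C-H: 8 × 429 = 3432
    Σ(formed) = 5186 kJ
  ΔH_A = 5034 − 5186 = −152 kJ
Reaction B:
  Bonds broken (reactants):
    Br-Br: 1 × 197 = 197
    C-H: 4 × 429 = 1716
    C=C: 1 × 633 = 633
    Σ(broken) = 2546 kJ
  Bonds formed (products):
    C-Br: 2 × 283 = 566
    C-C: 1 × 360 = 360
    C-H: 4 × 429 = 1716
    Σ(formed) = 2642 kJ
  ΔH_B = 2546 − 2642 = −96 kJ
ΔH_A − ΔH_B = −56 kJ, so reaction A has the more negative ΔH; |ΔH_A − ΔH_B| = 56 kJ.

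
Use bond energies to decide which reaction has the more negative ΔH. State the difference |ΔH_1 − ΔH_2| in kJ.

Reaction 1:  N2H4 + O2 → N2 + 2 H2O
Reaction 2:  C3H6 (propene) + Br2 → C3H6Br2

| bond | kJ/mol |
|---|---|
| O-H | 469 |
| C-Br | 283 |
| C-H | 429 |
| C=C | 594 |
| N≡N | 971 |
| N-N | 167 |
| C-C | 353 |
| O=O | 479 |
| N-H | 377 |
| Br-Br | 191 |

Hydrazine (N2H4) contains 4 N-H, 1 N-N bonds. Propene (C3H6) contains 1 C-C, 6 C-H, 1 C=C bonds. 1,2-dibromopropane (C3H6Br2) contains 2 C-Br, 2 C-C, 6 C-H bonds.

Reaction 1, by 559 kJ

Reaction 1:
  Bonds broken (reactants):
    N-H: 4 × 377 = 1508
    N-N: 1 × 167 = 167
    O=O: 1 × 479 = 479
    Σ(broken) = 2154 kJ
  Bonds formed (products):
    N≡N: 1 × 971 = 971
    O-H: 4 × 469 = 1876
    Σ(formed) = 2847 kJ
  ΔH_1 = 2154 − 2847 = −693 kJ
Reaction 2:
  Bonds broken (reactants):
    Br-Br: 1 × 191 = 191
    C-C: 1 × 353 = 353
    C-H: 6 × 429 = 2574
    C=C: 1 × 594 = 594
    Σ(broken) = 3712 kJ
  Bonds formed (products):
    C-Br: 2 × 283 = 566
    C-C: 2 × 353 = 706
    C-H: 6 × 429 = 2574
    Σ(formed) = 3846 kJ
  ΔH_2 = 3712 − 3846 = −134 kJ
ΔH_1 − ΔH_2 = −559 kJ, so reaction 1 has the more negative ΔH; |ΔH_1 − ΔH_2| = 559 kJ.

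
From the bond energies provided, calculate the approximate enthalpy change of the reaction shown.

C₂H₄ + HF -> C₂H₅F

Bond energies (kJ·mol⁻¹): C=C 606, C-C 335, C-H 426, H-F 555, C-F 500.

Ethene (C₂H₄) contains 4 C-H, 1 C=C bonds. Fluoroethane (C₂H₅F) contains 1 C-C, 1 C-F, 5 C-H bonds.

ΔH ≈ −100 kJ

Bonds broken (reactants):
  C-H: 4 × 426 = 1704
  C=C: 1 × 606 = 606
  H-F: 1 × 555 = 555
  Σ(broken) = 2865 kJ
Bonds formed (products):
  C-C: 1 × 335 = 335
  C-F: 1 × 500 = 500
  C-H: 5 × 426 = 2130
  Σ(formed) = 2965 kJ
ΔH = Σ(broken) − Σ(formed) = 2865 − 2965 = −100 kJ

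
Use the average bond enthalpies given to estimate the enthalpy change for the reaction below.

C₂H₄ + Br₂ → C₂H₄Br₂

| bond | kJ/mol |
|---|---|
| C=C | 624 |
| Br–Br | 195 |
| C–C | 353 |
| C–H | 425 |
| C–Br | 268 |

Bonds broken (reactants):
  Br–Br: 1 × 195 = 195
  C–H: 4 × 425 = 1700
  C=C: 1 × 624 = 624
  Σ(broken) = 2519 kJ
Bonds formed (products):
  C–Br: 2 × 268 = 536
  C–C: 1 × 353 = 353
  C–H: 4 × 425 = 1700
  Σ(formed) = 2589 kJ
ΔH = Σ(broken) − Σ(formed) = 2519 − 2589 = −70 kJ

ΔH ≈ −70 kJ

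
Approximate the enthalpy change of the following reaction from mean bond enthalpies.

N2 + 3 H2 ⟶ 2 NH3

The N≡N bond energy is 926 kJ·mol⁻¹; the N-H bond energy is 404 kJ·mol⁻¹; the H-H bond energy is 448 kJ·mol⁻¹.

Bonds broken (reactants):
  H-H: 3 × 448 = 1344
  N≡N: 1 × 926 = 926
  Σ(broken) = 2270 kJ
Bonds formed (products):
  N-H: 6 × 404 = 2424
  Σ(formed) = 2424 kJ
ΔH = Σ(broken) − Σ(formed) = 2270 − 2424 = −154 kJ

ΔH ≈ −154 kJ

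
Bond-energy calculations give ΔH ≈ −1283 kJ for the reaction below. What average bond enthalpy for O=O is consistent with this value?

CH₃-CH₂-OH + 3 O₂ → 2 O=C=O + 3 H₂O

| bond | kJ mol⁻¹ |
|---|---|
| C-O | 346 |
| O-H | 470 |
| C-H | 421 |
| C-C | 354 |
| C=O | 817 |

D(O=O) ≈ 510 kJ/mol

Let D be the O=O bond energy.
Σ(broken) = 1×354 + 5×421 + 1×346 + 1×470 + 3×D = 3275 + 3D
Σ(formed) = 4×817 + 6×470 = 6088
ΔH = Σ(broken) − Σ(formed) = (3275 + 3D) − (6088) = −2813 + 3D
Setting this equal to −1283 kJ gives 3D = 1530, so D = 510 kJ/mol.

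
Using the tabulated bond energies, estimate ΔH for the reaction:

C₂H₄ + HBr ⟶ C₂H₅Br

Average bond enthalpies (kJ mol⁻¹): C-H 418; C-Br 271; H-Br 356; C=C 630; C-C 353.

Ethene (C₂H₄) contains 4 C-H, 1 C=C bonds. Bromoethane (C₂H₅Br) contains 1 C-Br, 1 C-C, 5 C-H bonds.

ΔH ≈ −56 kJ

Bonds broken (reactants):
  C-H: 4 × 418 = 1672
  C=C: 1 × 630 = 630
  H-Br: 1 × 356 = 356
  Σ(broken) = 2658 kJ
Bonds formed (products):
  C-Br: 1 × 271 = 271
  C-C: 1 × 353 = 353
  C-H: 5 × 418 = 2090
  Σ(formed) = 2714 kJ
ΔH = Σ(broken) − Σ(formed) = 2658 − 2714 = −56 kJ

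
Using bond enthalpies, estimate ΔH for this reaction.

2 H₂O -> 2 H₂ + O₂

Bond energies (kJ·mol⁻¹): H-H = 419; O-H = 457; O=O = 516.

Bonds broken (reactants):
  O-H: 4 × 457 = 1828
  Σ(broken) = 1828 kJ
Bonds formed (products):
  H-H: 2 × 419 = 838
  O=O: 1 × 516 = 516
  Σ(formed) = 1354 kJ
ΔH = Σ(broken) − Σ(formed) = 1828 − 1354 = +474 kJ

ΔH ≈ +474 kJ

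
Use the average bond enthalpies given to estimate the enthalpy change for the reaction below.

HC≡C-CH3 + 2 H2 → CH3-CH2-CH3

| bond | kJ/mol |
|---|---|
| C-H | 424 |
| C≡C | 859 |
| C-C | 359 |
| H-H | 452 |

Bonds broken (reactants):
  C≡C: 1 × 859 = 859
  C-C: 1 × 359 = 359
  C-H: 4 × 424 = 1696
  H-H: 2 × 452 = 904
  Σ(broken) = 3818 kJ
Bonds formed (products):
  C-C: 2 × 359 = 718
  C-H: 8 × 424 = 3392
  Σ(formed) = 4110 kJ
ΔH = Σ(broken) − Σ(formed) = 3818 − 4110 = −292 kJ

ΔH ≈ −292 kJ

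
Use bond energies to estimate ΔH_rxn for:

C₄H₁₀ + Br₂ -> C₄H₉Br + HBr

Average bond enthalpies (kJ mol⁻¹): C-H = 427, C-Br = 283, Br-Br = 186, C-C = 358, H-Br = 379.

Bonds broken (reactants):
  Br-Br: 1 × 186 = 186
  C-C: 3 × 358 = 1074
  C-H: 10 × 427 = 4270
  Σ(broken) = 5530 kJ
Bonds formed (products):
  C-Br: 1 × 283 = 283
  C-C: 3 × 358 = 1074
  C-H: 9 × 427 = 3843
  H-Br: 1 × 379 = 379
  Σ(formed) = 5579 kJ
ΔH = Σ(broken) − Σ(formed) = 5530 − 5579 = −49 kJ

ΔH ≈ −49 kJ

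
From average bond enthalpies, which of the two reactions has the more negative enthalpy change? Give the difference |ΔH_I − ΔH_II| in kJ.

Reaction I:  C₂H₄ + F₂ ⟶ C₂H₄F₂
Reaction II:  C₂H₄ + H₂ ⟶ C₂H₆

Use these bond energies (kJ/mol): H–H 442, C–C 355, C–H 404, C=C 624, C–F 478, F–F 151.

Reaction I:
  Bonds broken (reactants):
    C–H: 4 × 404 = 1616
    C=C: 1 × 624 = 624
    F–F: 1 × 151 = 151
    Σ(broken) = 2391 kJ
  Bonds formed (products):
    C–C: 1 × 355 = 355
    C–F: 2 × 478 = 956
    C–H: 4 × 404 = 1616
    Σ(formed) = 2927 kJ
  ΔH_I = 2391 − 2927 = −536 kJ
Reaction II:
  Bonds broken (reactants):
    C–H: 4 × 404 = 1616
    C=C: 1 × 624 = 624
    H–H: 1 × 442 = 442
    Σ(broken) = 2682 kJ
  Bonds formed (products):
    C–C: 1 × 355 = 355
    C–H: 6 × 404 = 2424
    Σ(formed) = 2779 kJ
  ΔH_II = 2682 − 2779 = −97 kJ
ΔH_I − ΔH_II = −439 kJ, so reaction I has the more negative ΔH; |ΔH_I − ΔH_II| = 439 kJ.

Reaction I, by 439 kJ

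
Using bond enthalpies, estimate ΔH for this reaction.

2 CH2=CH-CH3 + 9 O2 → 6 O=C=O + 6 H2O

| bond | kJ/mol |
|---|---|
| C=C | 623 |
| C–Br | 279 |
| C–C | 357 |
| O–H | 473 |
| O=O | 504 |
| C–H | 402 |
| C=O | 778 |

ΔH ≈ −3692 kJ

Bonds broken (reactants):
  C–C: 2 × 357 = 714
  C–H: 12 × 402 = 4824
  C=C: 2 × 623 = 1246
  O=O: 9 × 504 = 4536
  Σ(broken) = 11320 kJ
Bonds formed (products):
  C=O: 12 × 778 = 9336
  O–H: 12 × 473 = 5676
  Σ(formed) = 15012 kJ
ΔH = Σ(broken) − Σ(formed) = 11320 − 15012 = −3692 kJ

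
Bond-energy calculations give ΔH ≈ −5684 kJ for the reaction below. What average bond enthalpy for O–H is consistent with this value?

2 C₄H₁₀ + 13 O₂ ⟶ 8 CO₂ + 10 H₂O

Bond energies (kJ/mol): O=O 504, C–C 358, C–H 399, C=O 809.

Let D be the O–H bond energy.
Σ(broken) = 6×358 + 20×399 + 13×504 = 16680
Σ(formed) = 16×809 + 20×D = 12944 + 20D
ΔH = Σ(broken) − Σ(formed) = (16680) − (12944 + 20D) = +3736 − 20D
Setting this equal to −5684 kJ gives 20D = 9420, so D = 471 kJ/mol.

D(O–H) ≈ 471 kJ/mol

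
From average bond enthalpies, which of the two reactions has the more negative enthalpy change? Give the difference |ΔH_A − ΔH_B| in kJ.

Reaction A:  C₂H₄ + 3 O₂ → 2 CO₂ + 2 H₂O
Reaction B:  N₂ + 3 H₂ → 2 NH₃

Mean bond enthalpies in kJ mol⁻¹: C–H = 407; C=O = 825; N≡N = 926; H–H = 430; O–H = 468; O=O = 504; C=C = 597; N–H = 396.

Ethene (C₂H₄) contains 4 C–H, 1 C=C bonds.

Reaction A, by 1275 kJ

Reaction A:
  Bonds broken (reactants):
    C–H: 4 × 407 = 1628
    C=C: 1 × 597 = 597
    O=O: 3 × 504 = 1512
    Σ(broken) = 3737 kJ
  Bonds formed (products):
    C=O: 4 × 825 = 3300
    O–H: 4 × 468 = 1872
    Σ(formed) = 5172 kJ
  ΔH_A = 3737 − 5172 = −1435 kJ
Reaction B:
  Bonds broken (reactants):
    H–H: 3 × 430 = 1290
    N≡N: 1 × 926 = 926
    Σ(broken) = 2216 kJ
  Bonds formed (products):
    N–H: 6 × 396 = 2376
    Σ(formed) = 2376 kJ
  ΔH_B = 2216 − 2376 = −160 kJ
ΔH_A − ΔH_B = −1275 kJ, so reaction A has the more negative ΔH; |ΔH_A − ΔH_B| = 1275 kJ.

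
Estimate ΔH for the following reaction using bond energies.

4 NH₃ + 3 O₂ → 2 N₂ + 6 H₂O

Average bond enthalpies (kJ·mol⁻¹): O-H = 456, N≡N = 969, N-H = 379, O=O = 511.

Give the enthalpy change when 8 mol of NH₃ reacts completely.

ΔH = −2658 kJ

Bonds broken (reactants):
  N-H: 12 × 379 = 4548
  O=O: 3 × 511 = 1533
  Σ(broken) = 6081 kJ
Bonds formed (products):
  N≡N: 2 × 969 = 1938
  O-H: 12 × 456 = 5472
  Σ(formed) = 7410 kJ
ΔH = Σ(broken) − Σ(formed) = 6081 − 7410 = −1329 kJ
For 2× the reaction as written: 2 × (−1329) = −2658 kJ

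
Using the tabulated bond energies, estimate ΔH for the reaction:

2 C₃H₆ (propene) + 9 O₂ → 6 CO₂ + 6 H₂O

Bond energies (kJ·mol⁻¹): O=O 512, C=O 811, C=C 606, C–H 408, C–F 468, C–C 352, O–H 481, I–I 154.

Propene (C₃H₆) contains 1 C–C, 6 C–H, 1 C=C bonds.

Bonds broken (reactants):
  C–C: 2 × 352 = 704
  C–H: 12 × 408 = 4896
  C=C: 2 × 606 = 1212
  O=O: 9 × 512 = 4608
  Σ(broken) = 11420 kJ
Bonds formed (products):
  C=O: 12 × 811 = 9732
  O–H: 12 × 481 = 5772
  Σ(formed) = 15504 kJ
ΔH = Σ(broken) − Σ(formed) = 11420 − 15504 = −4084 kJ

ΔH ≈ −4084 kJ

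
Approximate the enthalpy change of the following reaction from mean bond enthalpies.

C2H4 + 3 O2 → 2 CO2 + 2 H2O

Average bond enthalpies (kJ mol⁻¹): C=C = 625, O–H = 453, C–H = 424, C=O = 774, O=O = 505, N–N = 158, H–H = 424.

Bonds broken (reactants):
  C–H: 4 × 424 = 1696
  C=C: 1 × 625 = 625
  O=O: 3 × 505 = 1515
  Σ(broken) = 3836 kJ
Bonds formed (products):
  C=O: 4 × 774 = 3096
  O–H: 4 × 453 = 1812
  Σ(formed) = 4908 kJ
ΔH = Σ(broken) − Σ(formed) = 3836 − 4908 = −1072 kJ

ΔH ≈ −1072 kJ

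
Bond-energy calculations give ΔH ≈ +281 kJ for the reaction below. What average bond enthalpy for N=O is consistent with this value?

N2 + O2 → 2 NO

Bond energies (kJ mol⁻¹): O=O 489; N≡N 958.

D(N=O) ≈ 583 kJ/mol

Let D be the N=O bond energy.
Σ(broken) = 1×958 + 1×489 = 1447
Σ(formed) = 2×D = 2D
ΔH = Σ(broken) − Σ(formed) = (1447) − (2D) = +1447 − 2D
Setting this equal to +281 kJ gives 2D = 1166, so D = 583 kJ/mol.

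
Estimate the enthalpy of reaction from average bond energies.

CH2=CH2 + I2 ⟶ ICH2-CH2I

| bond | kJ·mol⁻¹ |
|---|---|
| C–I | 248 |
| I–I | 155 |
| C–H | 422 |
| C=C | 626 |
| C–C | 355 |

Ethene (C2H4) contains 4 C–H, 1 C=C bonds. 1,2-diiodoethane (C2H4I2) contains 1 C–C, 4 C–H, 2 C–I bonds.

ΔH ≈ −70 kJ

Bonds broken (reactants):
  C–H: 4 × 422 = 1688
  C=C: 1 × 626 = 626
  I–I: 1 × 155 = 155
  Σ(broken) = 2469 kJ
Bonds formed (products):
  C–C: 1 × 355 = 355
  C–H: 4 × 422 = 1688
  C–I: 2 × 248 = 496
  Σ(formed) = 2539 kJ
ΔH = Σ(broken) − Σ(formed) = 2469 − 2539 = −70 kJ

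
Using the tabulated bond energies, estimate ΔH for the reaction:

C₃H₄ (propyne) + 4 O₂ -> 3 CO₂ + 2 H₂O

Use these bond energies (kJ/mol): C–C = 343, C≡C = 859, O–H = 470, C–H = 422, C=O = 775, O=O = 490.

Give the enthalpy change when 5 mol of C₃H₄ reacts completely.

ΔH = −8400 kJ

Bonds broken (reactants):
  C≡C: 1 × 859 = 859
  C–C: 1 × 343 = 343
  C–H: 4 × 422 = 1688
  O=O: 4 × 490 = 1960
  Σ(broken) = 4850 kJ
Bonds formed (products):
  C=O: 6 × 775 = 4650
  O–H: 4 × 470 = 1880
  Σ(formed) = 6530 kJ
ΔH = Σ(broken) − Σ(formed) = 4850 − 6530 = −1680 kJ
For 5× the reaction as written: 5 × (−1680) = −8400 kJ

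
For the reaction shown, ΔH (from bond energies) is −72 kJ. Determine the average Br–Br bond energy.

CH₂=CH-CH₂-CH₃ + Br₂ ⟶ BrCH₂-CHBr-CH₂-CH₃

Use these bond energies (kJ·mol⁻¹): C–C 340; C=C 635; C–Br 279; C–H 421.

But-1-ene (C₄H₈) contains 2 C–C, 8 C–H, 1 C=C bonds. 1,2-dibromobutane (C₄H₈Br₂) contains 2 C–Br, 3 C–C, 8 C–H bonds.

D(Br–Br) ≈ 191 kJ/mol

Let D be the Br–Br bond energy.
Σ(broken) = 1×D + 2×340 + 8×421 + 1×635 = 4683 + D
Σ(formed) = 2×279 + 3×340 + 8×421 = 4946
ΔH = Σ(broken) − Σ(formed) = (4683 + D) − (4946) = −263 + D
Setting this equal to −72 kJ gives D = 191 kJ/mol.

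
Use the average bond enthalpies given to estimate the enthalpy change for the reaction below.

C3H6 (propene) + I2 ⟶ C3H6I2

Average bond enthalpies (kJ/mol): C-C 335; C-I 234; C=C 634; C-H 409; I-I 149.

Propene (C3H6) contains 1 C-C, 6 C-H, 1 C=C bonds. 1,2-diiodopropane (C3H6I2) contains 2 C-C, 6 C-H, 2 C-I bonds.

ΔH ≈ −20 kJ

Bonds broken (reactants):
  C-C: 1 × 335 = 335
  C-H: 6 × 409 = 2454
  C=C: 1 × 634 = 634
  I-I: 1 × 149 = 149
  Σ(broken) = 3572 kJ
Bonds formed (products):
  C-C: 2 × 335 = 670
  C-H: 6 × 409 = 2454
  C-I: 2 × 234 = 468
  Σ(formed) = 3592 kJ
ΔH = Σ(broken) − Σ(formed) = 3572 − 3592 = −20 kJ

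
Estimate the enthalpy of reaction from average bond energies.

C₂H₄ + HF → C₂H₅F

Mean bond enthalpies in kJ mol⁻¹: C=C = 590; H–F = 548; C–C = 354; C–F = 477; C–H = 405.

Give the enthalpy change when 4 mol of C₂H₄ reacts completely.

ΔH = −392 kJ

Bonds broken (reactants):
  C–H: 4 × 405 = 1620
  C=C: 1 × 590 = 590
  H–F: 1 × 548 = 548
  Σ(broken) = 2758 kJ
Bonds formed (products):
  C–C: 1 × 354 = 354
  C–F: 1 × 477 = 477
  C–H: 5 × 405 = 2025
  Σ(formed) = 2856 kJ
ΔH = Σ(broken) − Σ(formed) = 2758 − 2856 = −98 kJ
For 4× the reaction as written: 4 × (−98) = −392 kJ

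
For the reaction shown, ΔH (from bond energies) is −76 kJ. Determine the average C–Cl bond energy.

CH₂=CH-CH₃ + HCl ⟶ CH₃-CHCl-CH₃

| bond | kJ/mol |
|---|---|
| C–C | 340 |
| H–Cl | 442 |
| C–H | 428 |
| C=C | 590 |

Let D be the C–Cl bond energy.
Σ(broken) = 1×340 + 6×428 + 1×590 + 1×442 = 3940
Σ(formed) = 2×340 + 1×D + 7×428 = 3676 + D
ΔH = Σ(broken) − Σ(formed) = (3940) − (3676 + D) = +264 − D
Setting this equal to −76 kJ gives D = 340 kJ/mol.

D(C–Cl) ≈ 340 kJ/mol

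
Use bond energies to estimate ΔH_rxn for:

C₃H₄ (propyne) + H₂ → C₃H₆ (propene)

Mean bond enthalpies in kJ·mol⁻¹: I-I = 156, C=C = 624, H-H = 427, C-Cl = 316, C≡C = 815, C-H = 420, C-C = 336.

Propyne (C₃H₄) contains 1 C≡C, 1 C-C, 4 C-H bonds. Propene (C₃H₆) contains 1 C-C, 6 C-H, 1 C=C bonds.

Bonds broken (reactants):
  C≡C: 1 × 815 = 815
  C-C: 1 × 336 = 336
  C-H: 4 × 420 = 1680
  H-H: 1 × 427 = 427
  Σ(broken) = 3258 kJ
Bonds formed (products):
  C-C: 1 × 336 = 336
  C-H: 6 × 420 = 2520
  C=C: 1 × 624 = 624
  Σ(formed) = 3480 kJ
ΔH = Σ(broken) − Σ(formed) = 3258 − 3480 = −222 kJ

ΔH ≈ −222 kJ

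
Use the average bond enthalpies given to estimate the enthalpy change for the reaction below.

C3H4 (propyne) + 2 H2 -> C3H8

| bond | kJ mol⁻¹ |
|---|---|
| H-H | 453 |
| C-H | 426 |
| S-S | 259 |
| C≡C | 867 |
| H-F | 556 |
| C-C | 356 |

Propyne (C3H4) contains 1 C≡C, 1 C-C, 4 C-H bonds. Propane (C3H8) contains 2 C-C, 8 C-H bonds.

ΔH ≈ −287 kJ

Bonds broken (reactants):
  C≡C: 1 × 867 = 867
  C-C: 1 × 356 = 356
  C-H: 4 × 426 = 1704
  H-H: 2 × 453 = 906
  Σ(broken) = 3833 kJ
Bonds formed (products):
  C-C: 2 × 356 = 712
  C-H: 8 × 426 = 3408
  Σ(formed) = 4120 kJ
ΔH = Σ(broken) − Σ(formed) = 3833 − 4120 = −287 kJ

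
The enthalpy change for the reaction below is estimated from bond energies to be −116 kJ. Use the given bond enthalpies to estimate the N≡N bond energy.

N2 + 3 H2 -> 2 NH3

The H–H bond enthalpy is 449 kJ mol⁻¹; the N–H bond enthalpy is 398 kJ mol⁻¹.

D(N≡N) ≈ 925 kJ/mol

Let D be the N≡N bond energy.
Σ(broken) = 3×449 + 1×D = 1347 + D
Σ(formed) = 6×398 = 2388
ΔH = Σ(broken) − Σ(formed) = (1347 + D) − (2388) = −1041 + D
Setting this equal to −116 kJ gives D = 925 kJ/mol.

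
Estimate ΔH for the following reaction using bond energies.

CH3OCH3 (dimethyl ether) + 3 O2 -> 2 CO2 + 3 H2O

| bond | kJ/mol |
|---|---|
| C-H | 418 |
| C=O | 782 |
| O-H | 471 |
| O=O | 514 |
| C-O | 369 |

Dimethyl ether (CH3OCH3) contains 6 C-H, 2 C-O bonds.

Bonds broken (reactants):
  C-H: 6 × 418 = 2508
  C-O: 2 × 369 = 738
  O=O: 3 × 514 = 1542
  Σ(broken) = 4788 kJ
Bonds formed (products):
  C=O: 4 × 782 = 3128
  O-H: 6 × 471 = 2826
  Σ(formed) = 5954 kJ
ΔH = Σ(broken) − Σ(formed) = 4788 − 5954 = −1166 kJ

ΔH ≈ −1166 kJ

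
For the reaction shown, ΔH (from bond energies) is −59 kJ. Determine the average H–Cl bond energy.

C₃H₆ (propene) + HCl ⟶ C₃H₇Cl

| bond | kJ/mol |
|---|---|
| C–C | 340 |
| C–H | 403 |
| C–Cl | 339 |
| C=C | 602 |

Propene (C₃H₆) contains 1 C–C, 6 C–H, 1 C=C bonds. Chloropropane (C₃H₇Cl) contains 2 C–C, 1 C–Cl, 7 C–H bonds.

Let D be the H–Cl bond energy.
Σ(broken) = 1×340 + 6×403 + 1×602 + 1×D = 3360 + D
Σ(formed) = 2×340 + 1×339 + 7×403 = 3840
ΔH = Σ(broken) − Σ(formed) = (3360 + D) − (3840) = −480 + D
Setting this equal to −59 kJ gives D = 421 kJ/mol.

D(H–Cl) ≈ 421 kJ/mol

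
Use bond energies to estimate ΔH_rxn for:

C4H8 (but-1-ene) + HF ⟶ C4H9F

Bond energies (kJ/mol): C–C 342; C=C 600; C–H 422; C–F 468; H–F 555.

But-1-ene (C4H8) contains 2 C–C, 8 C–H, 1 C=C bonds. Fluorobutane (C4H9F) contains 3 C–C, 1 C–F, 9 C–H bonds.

ΔH ≈ −77 kJ

Bonds broken (reactants):
  C–C: 2 × 342 = 684
  C–H: 8 × 422 = 3376
  C=C: 1 × 600 = 600
  H–F: 1 × 555 = 555
  Σ(broken) = 5215 kJ
Bonds formed (products):
  C–C: 3 × 342 = 1026
  C–F: 1 × 468 = 468
  C–H: 9 × 422 = 3798
  Σ(formed) = 5292 kJ
ΔH = Σ(broken) − Σ(formed) = 5215 − 5292 = −77 kJ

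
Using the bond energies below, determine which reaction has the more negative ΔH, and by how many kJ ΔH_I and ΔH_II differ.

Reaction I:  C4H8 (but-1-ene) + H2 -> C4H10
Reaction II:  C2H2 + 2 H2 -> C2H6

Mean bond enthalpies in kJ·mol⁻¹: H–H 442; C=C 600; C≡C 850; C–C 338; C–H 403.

Reaction II, by 114 kJ

Reaction I:
  Bonds broken (reactants):
    C–C: 2 × 338 = 676
    C–H: 8 × 403 = 3224
    C=C: 1 × 600 = 600
    H–H: 1 × 442 = 442
    Σ(broken) = 4942 kJ
  Bonds formed (products):
    C–C: 3 × 338 = 1014
    C–H: 10 × 403 = 4030
    Σ(formed) = 5044 kJ
  ΔH_I = 4942 − 5044 = −102 kJ
Reaction II:
  Bonds broken (reactants):
    C≡C: 1 × 850 = 850
    C–H: 2 × 403 = 806
    H–H: 2 × 442 = 884
    Σ(broken) = 2540 kJ
  Bonds formed (products):
    C–C: 1 × 338 = 338
    C–H: 6 × 403 = 2418
    Σ(formed) = 2756 kJ
  ΔH_II = 2540 − 2756 = −216 kJ
ΔH_I − ΔH_II = +114 kJ, so reaction II has the more negative ΔH; |ΔH_I − ΔH_II| = 114 kJ.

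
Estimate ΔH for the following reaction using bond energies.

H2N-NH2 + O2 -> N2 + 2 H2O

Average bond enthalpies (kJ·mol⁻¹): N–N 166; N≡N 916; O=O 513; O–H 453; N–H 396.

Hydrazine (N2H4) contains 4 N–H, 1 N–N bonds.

Bonds broken (reactants):
  N–H: 4 × 396 = 1584
  N–N: 1 × 166 = 166
  O=O: 1 × 513 = 513
  Σ(broken) = 2263 kJ
Bonds formed (products):
  N≡N: 1 × 916 = 916
  O–H: 4 × 453 = 1812
  Σ(formed) = 2728 kJ
ΔH = Σ(broken) − Σ(formed) = 2263 − 2728 = −465 kJ

ΔH ≈ −465 kJ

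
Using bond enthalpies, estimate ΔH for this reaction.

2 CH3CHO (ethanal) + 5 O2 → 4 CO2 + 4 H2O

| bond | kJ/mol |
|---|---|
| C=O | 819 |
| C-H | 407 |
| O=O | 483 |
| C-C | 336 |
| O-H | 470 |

ΔH ≈ −2331 kJ

Bonds broken (reactants):
  C-C: 2 × 336 = 672
  C-H: 8 × 407 = 3256
  C=O: 2 × 819 = 1638
  O=O: 5 × 483 = 2415
  Σ(broken) = 7981 kJ
Bonds formed (products):
  C=O: 8 × 819 = 6552
  O-H: 8 × 470 = 3760
  Σ(formed) = 10312 kJ
ΔH = Σ(broken) − Σ(formed) = 7981 − 10312 = −2331 kJ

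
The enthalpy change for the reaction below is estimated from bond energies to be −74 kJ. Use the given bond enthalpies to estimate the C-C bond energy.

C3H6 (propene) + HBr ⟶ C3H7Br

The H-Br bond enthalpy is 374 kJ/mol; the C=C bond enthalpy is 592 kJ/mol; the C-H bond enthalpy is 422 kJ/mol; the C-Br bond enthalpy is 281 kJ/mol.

D(C-C) ≈ 337 kJ/mol

Let D be the C-C bond energy.
Σ(broken) = 1×D + 6×422 + 1×592 + 1×374 = 3498 + D
Σ(formed) = 1×281 + 2×D + 7×422 = 3235 + 2D
ΔH = Σ(broken) − Σ(formed) = (3498 + D) − (3235 + 2D) = +263 − D
Setting this equal to −74 kJ gives D = 337 kJ/mol.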